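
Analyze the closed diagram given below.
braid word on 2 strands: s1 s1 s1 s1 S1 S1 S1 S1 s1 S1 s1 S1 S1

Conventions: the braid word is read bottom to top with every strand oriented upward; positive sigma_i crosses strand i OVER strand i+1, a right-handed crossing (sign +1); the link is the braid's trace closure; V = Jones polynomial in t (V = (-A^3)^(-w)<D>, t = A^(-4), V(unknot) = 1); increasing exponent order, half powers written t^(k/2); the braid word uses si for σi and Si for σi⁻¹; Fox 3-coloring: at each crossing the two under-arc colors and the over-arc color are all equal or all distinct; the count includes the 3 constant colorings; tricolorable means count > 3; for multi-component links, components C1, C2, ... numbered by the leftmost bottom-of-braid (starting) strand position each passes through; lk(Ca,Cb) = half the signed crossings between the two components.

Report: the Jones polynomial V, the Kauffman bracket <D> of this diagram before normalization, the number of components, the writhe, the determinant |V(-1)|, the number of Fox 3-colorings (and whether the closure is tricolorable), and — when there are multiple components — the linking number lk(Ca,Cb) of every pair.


V(t) = 1
bracket: -A^-3, w = -1
1 component, writhe -1, over 13 crossings
det 1, colorings 3 of 3^13 — not tricolorable
observation: det 1 = |V(-1)|; not divisible by 3, so not tricolorable


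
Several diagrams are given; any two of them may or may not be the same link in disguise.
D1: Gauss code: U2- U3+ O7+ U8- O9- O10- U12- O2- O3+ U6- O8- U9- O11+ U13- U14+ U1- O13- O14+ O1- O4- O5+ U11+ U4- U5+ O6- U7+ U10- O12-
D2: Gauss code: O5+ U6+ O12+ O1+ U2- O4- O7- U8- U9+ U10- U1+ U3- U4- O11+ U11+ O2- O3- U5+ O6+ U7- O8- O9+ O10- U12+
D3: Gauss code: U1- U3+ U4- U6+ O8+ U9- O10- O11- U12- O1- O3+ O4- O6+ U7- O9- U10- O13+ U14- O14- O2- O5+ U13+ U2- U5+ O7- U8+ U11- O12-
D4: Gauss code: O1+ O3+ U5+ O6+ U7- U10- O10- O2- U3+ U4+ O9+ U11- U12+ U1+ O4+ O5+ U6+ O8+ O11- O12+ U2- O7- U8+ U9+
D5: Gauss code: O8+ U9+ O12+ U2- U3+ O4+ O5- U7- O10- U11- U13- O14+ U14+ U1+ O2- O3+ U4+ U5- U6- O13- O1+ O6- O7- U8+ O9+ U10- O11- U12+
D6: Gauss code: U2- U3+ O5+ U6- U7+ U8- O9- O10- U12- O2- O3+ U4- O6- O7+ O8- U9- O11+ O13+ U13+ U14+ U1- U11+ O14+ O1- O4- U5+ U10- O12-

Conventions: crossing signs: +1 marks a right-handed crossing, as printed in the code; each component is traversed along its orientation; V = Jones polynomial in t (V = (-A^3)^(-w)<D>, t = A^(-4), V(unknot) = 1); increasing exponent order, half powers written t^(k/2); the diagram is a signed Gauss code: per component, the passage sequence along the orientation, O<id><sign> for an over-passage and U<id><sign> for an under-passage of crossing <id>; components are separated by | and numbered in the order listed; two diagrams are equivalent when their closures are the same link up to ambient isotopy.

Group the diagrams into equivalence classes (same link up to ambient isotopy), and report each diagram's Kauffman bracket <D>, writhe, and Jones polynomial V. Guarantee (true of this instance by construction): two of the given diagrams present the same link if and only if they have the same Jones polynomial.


grouping into links: {D1, D3, D6} | {D2, D5} | {D4}
V(D1) = -t^-6 + t^-5 - t^-4 + 2t^-3 - t^-2 + t^-1  (w -4, c 14, <D> = A^-8 - A^-4 + 2 - A^4 + A^8 - A^12)
D2 (bracket -A^-12 + 2A^-8 - 2A^-4 + 3 - 2A^4 + 2A^8 - A^12; 12 crossings at w = 0): V = -t^-3 + 2t^-2 - 2t^-1 + 3 - 2t + 2t^2 - t^3
V(D3) = -t^-6 + t^-5 - t^-4 + 2t^-3 - t^-2 + t^-1  (w -4, c 14, <D> = A^-8 - A^-4 + 2 - A^4 + A^8 - A^12)
V(D4) = 1 - t + 2t^2 - 2t^3 + 3t^4 - 3t^5 + 2t^6 - 2t^7 + t^8  [12 crossings, <D> = A^-20 - 2A^-16 + 2A^-12 - 3A^-8 + 3A^-4 - 2 + 2A^4 - A^8 + A^12, w = +4]
D5 (bracket -A^-12 + 2A^-8 - 2A^-4 + 3 - 2A^4 + 2A^8 - A^12; 14 crossings at w = 0): V = -t^-3 + 2t^-2 - 2t^-1 + 3 - 2t + 2t^2 - t^3
V(D6) = -t^-6 + t^-5 - t^-4 + 2t^-3 - t^-2 + t^-1  [14 crossings, <D> = A^-2 - A^2 + 2A^6 - A^10 + A^14 - A^18, w = -2]
why: V(t) takes 3 values over 6 diagrams, fixing the grouping


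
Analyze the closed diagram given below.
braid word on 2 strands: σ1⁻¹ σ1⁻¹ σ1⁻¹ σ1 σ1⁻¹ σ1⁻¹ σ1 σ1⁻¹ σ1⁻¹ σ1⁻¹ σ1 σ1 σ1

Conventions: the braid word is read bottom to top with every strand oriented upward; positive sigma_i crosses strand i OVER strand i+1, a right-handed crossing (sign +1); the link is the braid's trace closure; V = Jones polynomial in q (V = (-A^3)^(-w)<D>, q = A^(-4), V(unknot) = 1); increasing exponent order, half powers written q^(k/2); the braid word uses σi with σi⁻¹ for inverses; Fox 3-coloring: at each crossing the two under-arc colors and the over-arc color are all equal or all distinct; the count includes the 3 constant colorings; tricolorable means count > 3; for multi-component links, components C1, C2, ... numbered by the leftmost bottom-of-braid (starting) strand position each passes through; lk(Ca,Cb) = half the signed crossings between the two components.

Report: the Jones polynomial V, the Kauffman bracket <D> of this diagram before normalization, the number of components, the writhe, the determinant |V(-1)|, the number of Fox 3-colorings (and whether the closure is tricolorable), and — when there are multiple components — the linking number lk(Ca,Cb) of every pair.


V = -q^-4 + q^-3 + q^-1
<D> = -A^-5 - A^3 + A^7 (w = -3)
1 component over 13 crossings, w = -3
9 Fox colorings among 3^13, |V(-1)| = 3: tricolorable
why: inverse pairs cancel, leaving σ1⁻¹ σ1⁻¹ σ1⁻¹


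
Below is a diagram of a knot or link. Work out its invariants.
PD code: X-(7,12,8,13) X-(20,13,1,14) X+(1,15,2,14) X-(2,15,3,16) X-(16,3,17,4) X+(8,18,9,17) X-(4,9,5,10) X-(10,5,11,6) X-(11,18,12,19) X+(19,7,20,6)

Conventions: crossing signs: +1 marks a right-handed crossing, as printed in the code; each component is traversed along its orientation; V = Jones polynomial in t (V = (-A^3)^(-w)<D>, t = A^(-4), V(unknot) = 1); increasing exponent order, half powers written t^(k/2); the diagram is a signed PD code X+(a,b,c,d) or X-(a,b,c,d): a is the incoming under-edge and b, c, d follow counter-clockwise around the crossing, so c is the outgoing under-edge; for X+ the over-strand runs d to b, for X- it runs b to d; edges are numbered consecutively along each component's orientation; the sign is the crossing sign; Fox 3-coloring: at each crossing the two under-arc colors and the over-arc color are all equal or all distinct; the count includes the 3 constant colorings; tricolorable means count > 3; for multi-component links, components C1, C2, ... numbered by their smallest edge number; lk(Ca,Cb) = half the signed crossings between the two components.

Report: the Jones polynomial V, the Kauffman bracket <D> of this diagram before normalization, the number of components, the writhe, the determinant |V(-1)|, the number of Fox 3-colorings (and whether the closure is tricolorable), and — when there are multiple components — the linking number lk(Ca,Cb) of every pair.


V = t^-7 - 2t^-6 + 2t^-5 - 3t^-4 + 3t^-3 - 2t^-2 + 2t^-1
<D> = 2A^-8 - 2A^-4 + 3 - 3A^4 + 2A^8 - 2A^12 + A^16 (w = -4)
1 component over 10 crossings, w = -4
9 Fox colorings among 3^10, |V(-1)| = 15: tricolorable
why: |V(-1)| = 15: so tricolorable, since 3 divides 15


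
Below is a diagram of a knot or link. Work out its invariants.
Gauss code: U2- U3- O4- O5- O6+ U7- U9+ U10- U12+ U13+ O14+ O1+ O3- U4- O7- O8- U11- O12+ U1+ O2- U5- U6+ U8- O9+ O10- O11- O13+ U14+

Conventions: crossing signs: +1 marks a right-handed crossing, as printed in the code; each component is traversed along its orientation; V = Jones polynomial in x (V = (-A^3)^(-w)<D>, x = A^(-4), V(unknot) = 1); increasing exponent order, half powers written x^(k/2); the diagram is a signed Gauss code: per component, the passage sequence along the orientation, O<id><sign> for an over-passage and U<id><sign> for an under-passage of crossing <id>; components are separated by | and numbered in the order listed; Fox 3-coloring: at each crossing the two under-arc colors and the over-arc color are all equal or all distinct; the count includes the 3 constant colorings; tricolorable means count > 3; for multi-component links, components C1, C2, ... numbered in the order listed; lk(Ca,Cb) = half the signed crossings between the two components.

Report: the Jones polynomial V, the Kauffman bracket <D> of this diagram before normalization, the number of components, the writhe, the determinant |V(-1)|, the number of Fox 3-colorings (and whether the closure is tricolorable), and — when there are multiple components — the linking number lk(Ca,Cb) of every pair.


V(x) = x^-5 - 2x^-4 + 2x^-3 - 2x^-2 + 2x^-1 - 1 + x
bracket: A^-10 - A^-6 + 2A^-2 - 2A^2 + 2A^6 - 2A^10 + A^14, w = -2
1 component, writhe -2, over 14 crossings
det 11, colorings 3 of 3^14 — not tricolorable
observation: w = -2 (over 14 crossings) is diagram-only; (-A^3)^(2) removes it from V


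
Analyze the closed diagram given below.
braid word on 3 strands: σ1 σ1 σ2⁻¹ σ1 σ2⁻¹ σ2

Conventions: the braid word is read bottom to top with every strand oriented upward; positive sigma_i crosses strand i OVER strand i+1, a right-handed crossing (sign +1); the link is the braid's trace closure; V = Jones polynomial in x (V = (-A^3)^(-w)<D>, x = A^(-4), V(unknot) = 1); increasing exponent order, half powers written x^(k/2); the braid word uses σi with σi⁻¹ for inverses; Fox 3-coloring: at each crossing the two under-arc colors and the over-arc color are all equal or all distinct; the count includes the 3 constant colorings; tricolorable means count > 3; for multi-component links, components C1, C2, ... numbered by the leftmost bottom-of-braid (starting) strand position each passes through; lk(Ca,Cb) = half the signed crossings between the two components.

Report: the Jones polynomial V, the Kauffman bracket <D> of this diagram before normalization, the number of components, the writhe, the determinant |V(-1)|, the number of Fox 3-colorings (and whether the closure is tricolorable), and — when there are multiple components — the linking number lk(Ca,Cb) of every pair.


Jones polynomial: V(x) = x + x^3 - x^4
<D> = -A^-10 + A^-6 + A^2; writhe +2
components 1, writhe +2 (6 crossings)
3-colorings: 9 of 3^6, det 3 — tricolorable
note: V spans 3 powers of x: at least 3 crossings in any diagram


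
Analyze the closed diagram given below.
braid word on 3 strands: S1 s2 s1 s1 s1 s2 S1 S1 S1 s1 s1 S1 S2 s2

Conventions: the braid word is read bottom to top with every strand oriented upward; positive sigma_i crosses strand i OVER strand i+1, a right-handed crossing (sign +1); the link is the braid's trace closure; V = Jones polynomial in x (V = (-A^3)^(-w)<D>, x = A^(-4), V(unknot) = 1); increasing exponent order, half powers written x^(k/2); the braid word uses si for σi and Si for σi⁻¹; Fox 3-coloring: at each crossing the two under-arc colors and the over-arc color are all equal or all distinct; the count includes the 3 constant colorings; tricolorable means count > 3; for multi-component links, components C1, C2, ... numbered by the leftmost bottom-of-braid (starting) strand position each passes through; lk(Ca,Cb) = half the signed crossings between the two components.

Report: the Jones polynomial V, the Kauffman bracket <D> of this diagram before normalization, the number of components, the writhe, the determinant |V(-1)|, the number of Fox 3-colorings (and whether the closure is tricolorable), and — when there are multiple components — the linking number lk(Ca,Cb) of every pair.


V = -x^-1 + 2 - x + 2x^2 - x^3 + x^4 - x^5
<D> = -A^-14 + A^-10 - A^-6 + 2A^-2 - A^2 + 2A^6 - A^10 (w = +2)
1 component over 14 crossings, w = +2
9 Fox colorings among 3^14, |V(-1)| = 9: tricolorable
why: inverse pairs cancel, leaving σ1⁻¹ σ2 σ1 σ1 σ1 σ2 σ1⁻¹ σ1⁻¹


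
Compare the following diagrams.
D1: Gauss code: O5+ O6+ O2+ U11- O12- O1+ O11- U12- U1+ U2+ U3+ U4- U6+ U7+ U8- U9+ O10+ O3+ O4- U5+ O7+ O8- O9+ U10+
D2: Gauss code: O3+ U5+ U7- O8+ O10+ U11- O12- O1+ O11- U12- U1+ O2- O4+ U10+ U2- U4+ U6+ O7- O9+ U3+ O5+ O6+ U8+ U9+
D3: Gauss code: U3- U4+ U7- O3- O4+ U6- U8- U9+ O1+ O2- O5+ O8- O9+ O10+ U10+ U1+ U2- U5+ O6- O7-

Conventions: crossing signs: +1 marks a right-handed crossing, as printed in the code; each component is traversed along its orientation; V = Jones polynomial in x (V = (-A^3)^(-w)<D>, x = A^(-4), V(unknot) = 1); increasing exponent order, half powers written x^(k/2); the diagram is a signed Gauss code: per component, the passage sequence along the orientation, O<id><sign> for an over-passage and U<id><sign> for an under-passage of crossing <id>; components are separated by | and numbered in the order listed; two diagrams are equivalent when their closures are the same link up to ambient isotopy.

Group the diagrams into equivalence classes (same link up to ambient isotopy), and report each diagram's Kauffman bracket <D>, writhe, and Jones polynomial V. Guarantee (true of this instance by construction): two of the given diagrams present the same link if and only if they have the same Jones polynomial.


classes: {D1} | {D2} | {D3}
V(D1) = x + x^3 - x^4  [12 crossings, <D> = -A^-4 + 1 + A^8, w = +4]
V(D2) = x - x^2 + 2x^3 - x^4 + x^5 - x^6  [12 crossings, <D> = -A^-12 + A^-8 - A^-4 + 2 - A^4 + A^8, w = +4]
V(D3) = 1  (w 0, c 10, <D> = 1)
insight: comparing 3 Jones polynomials yields 3 groups


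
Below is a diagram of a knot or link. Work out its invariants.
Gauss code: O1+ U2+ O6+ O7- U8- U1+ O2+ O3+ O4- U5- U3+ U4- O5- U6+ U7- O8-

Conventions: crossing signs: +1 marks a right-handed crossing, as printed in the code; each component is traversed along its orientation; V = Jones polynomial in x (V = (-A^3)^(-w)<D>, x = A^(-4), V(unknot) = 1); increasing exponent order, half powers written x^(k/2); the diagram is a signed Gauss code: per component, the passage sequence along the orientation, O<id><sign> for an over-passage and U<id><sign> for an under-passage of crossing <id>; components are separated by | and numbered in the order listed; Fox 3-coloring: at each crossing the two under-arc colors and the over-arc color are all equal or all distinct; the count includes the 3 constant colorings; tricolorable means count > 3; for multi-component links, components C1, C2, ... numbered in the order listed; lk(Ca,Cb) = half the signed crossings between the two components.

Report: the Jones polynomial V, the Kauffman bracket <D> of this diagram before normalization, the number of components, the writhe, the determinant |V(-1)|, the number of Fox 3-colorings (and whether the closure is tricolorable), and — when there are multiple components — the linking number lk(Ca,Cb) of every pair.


V = 1
<D> = 1 (w = 0)
1 component over 8 crossings, w = 0
3 Fox colorings among 3^8, |V(-1)| = 1: not tricolorable
why: |V(-1)| = 1: so not tricolorable, since 3 does not divide 1


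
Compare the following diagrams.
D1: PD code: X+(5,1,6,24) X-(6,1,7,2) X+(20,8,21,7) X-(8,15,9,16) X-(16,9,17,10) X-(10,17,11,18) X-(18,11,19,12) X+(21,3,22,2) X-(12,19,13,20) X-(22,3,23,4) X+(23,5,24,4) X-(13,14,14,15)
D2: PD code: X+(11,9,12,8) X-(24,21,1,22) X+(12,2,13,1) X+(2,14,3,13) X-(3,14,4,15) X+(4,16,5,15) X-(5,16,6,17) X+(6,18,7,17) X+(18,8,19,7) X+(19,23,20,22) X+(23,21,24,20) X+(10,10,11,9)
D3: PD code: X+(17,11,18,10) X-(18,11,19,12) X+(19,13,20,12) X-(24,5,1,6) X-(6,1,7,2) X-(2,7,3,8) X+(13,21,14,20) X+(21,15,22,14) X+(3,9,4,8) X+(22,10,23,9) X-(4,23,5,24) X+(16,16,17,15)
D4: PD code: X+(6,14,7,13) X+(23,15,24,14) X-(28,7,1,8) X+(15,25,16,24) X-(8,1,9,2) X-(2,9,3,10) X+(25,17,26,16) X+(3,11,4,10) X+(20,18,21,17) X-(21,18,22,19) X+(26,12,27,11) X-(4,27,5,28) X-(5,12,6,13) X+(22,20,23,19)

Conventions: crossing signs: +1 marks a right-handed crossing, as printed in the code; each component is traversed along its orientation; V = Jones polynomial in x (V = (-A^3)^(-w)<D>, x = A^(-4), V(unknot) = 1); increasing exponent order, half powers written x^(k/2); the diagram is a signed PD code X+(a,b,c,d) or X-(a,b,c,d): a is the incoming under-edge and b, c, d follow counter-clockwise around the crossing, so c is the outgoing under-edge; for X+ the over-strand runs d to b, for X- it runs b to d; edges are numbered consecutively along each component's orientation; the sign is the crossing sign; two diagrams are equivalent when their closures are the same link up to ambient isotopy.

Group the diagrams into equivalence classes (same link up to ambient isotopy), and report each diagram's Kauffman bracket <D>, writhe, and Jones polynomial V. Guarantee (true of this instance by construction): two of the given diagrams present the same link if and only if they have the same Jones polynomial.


grouping into links: {D1} | {D2} | {D3, D4}
V(D1) = -x^-7 + x^-6 - x^-5 + x^-4 + x^-2  (w -4, c 12, <D> = A^-4 + A^4 - A^8 + A^12 - A^16)
V(D2) = x + x^3 - x^4  [12 crossings, <D> = -A^2 + A^6 + A^14, w = +6]
V(D3) = -x^-3 + x^-2 - x^-1 + 3 - x + x^2 - x^3  [12 crossings, <D> = -A^-6 + A^-2 - A^2 + 3A^6 - A^10 + A^14 - A^18, w = +2]
D4 (bracket -A^-6 + A^-2 - A^2 + 3A^6 - A^10 + A^14 - A^18; 14 crossings at w = +2): V = -x^-3 + x^-2 - x^-1 + 3 - x + x^2 - x^3
key observation: 3 classes among 4 diagrams; unequal V(x) rules out equality


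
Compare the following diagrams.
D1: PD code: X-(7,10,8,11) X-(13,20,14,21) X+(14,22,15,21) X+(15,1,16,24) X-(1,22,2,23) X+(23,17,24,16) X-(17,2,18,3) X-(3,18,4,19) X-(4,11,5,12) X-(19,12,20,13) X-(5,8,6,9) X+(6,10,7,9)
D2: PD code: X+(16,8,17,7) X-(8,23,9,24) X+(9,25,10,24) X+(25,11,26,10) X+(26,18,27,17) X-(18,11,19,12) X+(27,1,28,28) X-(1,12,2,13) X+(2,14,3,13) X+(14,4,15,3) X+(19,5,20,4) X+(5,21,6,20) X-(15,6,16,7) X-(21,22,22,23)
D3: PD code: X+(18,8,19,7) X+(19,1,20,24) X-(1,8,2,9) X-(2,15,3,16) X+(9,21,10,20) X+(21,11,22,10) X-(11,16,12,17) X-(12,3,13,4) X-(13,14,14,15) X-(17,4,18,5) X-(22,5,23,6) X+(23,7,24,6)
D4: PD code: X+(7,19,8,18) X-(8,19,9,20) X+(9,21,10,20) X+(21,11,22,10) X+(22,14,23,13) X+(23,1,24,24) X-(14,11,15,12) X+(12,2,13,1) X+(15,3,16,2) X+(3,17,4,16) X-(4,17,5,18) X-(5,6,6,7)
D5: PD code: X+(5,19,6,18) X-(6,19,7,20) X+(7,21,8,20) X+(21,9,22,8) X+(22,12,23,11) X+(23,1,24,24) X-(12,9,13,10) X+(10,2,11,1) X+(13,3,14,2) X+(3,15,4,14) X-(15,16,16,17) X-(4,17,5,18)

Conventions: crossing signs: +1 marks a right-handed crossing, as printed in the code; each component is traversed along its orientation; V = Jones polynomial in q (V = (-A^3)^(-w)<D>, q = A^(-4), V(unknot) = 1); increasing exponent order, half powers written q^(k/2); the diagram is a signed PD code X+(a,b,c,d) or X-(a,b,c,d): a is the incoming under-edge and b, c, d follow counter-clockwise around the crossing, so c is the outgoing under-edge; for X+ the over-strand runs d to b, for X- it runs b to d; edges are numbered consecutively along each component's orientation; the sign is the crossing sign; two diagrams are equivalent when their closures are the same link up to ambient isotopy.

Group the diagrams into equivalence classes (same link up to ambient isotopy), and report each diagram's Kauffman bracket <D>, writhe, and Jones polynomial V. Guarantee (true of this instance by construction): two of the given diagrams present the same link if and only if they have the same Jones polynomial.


classes: {D1} | {D2, D4, D5} | {D3}
V(D1) = q^-5 - 2q^-4 + 2q^-3 - 2q^-2 + 2q^-1 - 1 + q  [12 crossings, <D> = A^-16 - A^-12 + 2A^-8 - 2A^-4 + 2 - 2A^4 + A^8, w = -4]
V(D2) = q - q^2 + 2q^3 - q^4 + q^5 - q^6  (w +4, c 14, <D> = -A^-12 + A^-8 - A^-4 + 2 - A^4 + A^8)
V(D3) = -q^-3 + 2q^-2 - 2q^-1 + 3 - 2q + 2q^2 - q^3  (w -2, c 12, <D> = -A^-18 + 2A^-14 - 2A^-10 + 3A^-6 - 2A^-2 + 2A^2 - A^6)
V(D4) = q - q^2 + 2q^3 - q^4 + q^5 - q^6  [12 crossings, <D> = -A^-12 + A^-8 - A^-4 + 2 - A^4 + A^8, w = +4]
V(D5) = q - q^2 + 2q^3 - q^4 + q^5 - q^6  [12 crossings, <D> = -A^-12 + A^-8 - A^-4 + 2 - A^4 + A^8, w = +4]
insight: 3 classes among 5 diagrams; unequal V(q) rules out equality


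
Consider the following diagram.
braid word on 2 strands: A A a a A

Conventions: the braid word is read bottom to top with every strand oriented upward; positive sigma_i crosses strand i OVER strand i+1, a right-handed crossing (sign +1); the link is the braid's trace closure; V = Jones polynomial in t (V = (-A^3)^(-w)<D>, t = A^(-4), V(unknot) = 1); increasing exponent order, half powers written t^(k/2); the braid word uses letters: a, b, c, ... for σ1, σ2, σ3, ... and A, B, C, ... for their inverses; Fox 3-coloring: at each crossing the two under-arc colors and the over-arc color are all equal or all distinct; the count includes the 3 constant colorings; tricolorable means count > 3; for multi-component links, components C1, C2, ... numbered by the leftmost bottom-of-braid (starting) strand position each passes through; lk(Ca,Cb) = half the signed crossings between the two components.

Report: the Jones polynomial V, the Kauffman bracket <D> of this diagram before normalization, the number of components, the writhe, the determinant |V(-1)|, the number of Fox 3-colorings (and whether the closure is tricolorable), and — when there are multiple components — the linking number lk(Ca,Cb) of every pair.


V = 1
<D> = -A^-3 (w = -1)
1 component over 5 crossings, w = -1
3 Fox colorings among 3^5, |V(-1)| = 1: not tricolorable
why: a (2,1) torus form — a single generator 1 times


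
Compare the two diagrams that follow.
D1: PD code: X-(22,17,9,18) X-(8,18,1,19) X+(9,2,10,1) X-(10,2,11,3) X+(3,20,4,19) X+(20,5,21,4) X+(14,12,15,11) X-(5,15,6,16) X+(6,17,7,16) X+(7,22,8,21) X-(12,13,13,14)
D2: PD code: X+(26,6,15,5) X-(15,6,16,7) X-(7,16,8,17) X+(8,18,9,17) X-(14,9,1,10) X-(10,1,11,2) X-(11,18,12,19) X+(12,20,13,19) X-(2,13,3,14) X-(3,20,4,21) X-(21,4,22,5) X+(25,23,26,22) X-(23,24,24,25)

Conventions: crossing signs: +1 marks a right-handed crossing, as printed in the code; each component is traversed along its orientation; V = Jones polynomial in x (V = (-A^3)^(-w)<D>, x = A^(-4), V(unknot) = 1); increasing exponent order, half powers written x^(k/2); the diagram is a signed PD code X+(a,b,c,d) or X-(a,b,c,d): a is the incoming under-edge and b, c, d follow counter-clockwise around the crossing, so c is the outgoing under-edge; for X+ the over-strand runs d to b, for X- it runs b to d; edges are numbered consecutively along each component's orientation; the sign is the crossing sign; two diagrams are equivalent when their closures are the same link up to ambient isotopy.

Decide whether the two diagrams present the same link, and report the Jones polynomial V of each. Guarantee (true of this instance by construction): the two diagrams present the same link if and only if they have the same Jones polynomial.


equivalent: no
V(D1) = -x^(1/2) - x^(5/2)  (w +1, c 11, <D> = A^-7 + A)
V(D2) = x^(-13/2) - x^(-11/2) + x^(-9/2) - 2x^(-7/2) - x^(-3/2)  (w -5, c 13, <D> = A^-9 + 2A^-1 - A^3 + A^7 - A^11)
why: V(x) takes 2 values over 2 diagrams, fixing the grouping


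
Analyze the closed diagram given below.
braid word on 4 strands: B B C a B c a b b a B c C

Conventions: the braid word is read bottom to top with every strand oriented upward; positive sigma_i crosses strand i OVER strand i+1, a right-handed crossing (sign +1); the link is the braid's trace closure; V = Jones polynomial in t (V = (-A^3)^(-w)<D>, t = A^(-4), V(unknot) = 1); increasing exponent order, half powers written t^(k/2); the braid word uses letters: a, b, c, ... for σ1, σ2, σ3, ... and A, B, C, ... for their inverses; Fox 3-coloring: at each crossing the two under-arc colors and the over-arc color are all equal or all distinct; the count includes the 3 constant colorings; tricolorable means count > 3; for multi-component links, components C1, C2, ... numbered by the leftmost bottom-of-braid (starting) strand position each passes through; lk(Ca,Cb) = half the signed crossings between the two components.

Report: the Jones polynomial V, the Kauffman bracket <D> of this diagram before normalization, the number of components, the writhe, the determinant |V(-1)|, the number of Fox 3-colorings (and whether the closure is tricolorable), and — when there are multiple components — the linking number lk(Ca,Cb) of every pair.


V = -t^-1 + 2 - t + 2t^2 - t^3 + t^4 - t^5
<D> = A^-17 - A^-13 + A^-9 - 2A^-5 + A^-1 - 2A^3 + A^7 (w = +1)
1 component over 13 crossings, w = +1
9 Fox colorings among 3^13, |V(-1)| = 9: tricolorable
why: the span of V is 6, forcing >= 6 crossings in any diagram


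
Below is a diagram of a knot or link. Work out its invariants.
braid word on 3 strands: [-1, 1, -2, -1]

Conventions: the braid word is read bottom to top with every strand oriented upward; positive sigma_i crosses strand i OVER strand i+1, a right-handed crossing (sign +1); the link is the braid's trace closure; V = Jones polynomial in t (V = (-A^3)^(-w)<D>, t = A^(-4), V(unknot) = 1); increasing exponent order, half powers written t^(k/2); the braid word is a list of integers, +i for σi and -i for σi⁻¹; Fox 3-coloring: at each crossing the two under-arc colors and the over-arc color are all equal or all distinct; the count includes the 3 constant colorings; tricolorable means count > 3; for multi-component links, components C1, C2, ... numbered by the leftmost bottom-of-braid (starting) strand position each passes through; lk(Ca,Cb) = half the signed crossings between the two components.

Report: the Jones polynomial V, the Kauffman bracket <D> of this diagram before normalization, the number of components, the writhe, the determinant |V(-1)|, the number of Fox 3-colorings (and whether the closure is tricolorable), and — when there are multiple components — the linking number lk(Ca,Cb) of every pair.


V = 1
<D> = A^-6 (w = -2)
1 component over 4 crossings, w = -2
3 Fox colorings among 3^4, |V(-1)| = 1: not tricolorable
why: det 1 = |V(-1)|; not divisible by 3, so not tricolorable


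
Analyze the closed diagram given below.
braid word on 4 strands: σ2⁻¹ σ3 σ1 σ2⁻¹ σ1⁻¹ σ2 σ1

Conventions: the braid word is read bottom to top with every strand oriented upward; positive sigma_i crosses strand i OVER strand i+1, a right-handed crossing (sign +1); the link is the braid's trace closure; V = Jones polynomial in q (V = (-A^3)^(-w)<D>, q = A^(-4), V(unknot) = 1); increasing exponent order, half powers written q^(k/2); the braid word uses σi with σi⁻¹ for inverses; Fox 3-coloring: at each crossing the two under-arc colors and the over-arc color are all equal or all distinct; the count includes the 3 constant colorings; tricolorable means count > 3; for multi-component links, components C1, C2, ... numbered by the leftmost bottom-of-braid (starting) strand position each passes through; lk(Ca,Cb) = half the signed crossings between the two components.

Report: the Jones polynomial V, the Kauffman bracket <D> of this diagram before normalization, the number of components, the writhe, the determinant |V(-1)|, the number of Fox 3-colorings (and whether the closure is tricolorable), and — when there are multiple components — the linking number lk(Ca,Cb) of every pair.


Jones polynomial: V(q) = q^-2 + 2 + q^2
<D> = -A^-5 - 2A^3 - A^11; writhe +1
components 3, writhe +1 (7 crossings)
linking number lk(C1,C2) = 0
lk(C1,C3): +1
lk(C2,C3) = -1
3-colorings: 3 of 3^7, det 4 — not tricolorable
note: det 4 = |V(-1)|; not divisible by 3, so not tricolorable


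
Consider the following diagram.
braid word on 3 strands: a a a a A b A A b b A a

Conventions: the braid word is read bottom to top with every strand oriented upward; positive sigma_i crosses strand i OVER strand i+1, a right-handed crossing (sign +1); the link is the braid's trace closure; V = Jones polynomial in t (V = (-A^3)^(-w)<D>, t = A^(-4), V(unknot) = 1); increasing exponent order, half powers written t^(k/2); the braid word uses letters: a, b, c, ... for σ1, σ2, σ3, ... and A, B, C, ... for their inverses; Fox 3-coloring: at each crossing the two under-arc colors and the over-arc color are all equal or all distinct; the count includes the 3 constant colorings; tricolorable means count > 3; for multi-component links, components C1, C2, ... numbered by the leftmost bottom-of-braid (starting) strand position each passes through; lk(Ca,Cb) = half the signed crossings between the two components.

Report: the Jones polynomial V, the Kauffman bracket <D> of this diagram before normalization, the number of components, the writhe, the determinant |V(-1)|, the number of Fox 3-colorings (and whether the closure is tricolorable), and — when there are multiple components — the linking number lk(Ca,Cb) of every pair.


V(t) = 2t - 2t^2 + 3t^3 - 3t^4 + 2t^5 - 2t^6 + t^7
bracket: A^-16 - 2A^-12 + 2A^-8 - 3A^-4 + 3 - 2A^4 + 2A^8, w = +4
1 component, writhe +4, over 12 crossings
det 15, colorings 9 of 3^12 — tricolorable
observation: det 15 = |V(-1)|; divisible by 3, so tricolorable


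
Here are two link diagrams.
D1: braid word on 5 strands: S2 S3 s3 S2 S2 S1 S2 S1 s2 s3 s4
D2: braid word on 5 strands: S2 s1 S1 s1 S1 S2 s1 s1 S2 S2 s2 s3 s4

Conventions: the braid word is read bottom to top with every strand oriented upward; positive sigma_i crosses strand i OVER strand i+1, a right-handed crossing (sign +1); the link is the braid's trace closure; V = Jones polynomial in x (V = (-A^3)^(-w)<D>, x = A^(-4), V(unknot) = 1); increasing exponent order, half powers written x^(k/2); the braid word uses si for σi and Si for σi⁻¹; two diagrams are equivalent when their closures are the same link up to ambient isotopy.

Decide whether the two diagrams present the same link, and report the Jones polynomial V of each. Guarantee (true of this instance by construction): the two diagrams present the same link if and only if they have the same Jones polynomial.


same link: no
V(D1) = -x^(-11/2) + x^(-9/2) - x^(-7/2) - x^(-3/2)  [11 crossings, <D> = A^-3 + A^5 - A^9 + A^13, w = -3]
V(D2) = x^(-7/2) - x^(-5/2) + x^(-3/2) - 2x^(-1/2) - x^(3/2)  [13 crossings, <D> = A^-3 + 2A^5 - A^9 + A^13 - A^17, w = +1]
insight: comparing 2 Jones polynomials yields 2 groups


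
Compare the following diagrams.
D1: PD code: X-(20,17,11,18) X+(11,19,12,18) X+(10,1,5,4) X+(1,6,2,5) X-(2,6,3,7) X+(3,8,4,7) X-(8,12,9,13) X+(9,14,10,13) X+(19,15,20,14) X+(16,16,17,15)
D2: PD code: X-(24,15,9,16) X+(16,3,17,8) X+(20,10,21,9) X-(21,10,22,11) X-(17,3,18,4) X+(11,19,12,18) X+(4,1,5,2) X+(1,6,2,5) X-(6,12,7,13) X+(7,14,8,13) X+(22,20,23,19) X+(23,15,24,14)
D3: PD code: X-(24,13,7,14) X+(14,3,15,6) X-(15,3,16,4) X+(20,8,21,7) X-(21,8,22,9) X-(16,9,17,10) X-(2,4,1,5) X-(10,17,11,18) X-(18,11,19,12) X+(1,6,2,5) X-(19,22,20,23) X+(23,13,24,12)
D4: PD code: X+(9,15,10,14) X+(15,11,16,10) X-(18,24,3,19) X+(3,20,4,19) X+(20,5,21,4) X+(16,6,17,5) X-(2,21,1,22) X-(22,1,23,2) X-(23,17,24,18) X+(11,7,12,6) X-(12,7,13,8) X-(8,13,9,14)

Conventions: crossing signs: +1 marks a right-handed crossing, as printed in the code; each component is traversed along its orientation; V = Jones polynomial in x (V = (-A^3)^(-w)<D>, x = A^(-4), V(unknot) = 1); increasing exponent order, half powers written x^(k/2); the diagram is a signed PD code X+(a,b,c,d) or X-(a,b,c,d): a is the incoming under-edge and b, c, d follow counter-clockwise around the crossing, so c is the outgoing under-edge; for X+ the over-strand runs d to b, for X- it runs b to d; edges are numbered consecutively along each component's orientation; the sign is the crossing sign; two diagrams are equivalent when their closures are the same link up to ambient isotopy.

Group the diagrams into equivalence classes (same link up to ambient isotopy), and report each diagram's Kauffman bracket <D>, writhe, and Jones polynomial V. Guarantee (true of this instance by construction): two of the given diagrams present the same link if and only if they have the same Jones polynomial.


equivalence classes: {D1, D2} | {D3} | {D4}
D1 (bracket 1 + A^4 + A^8 + A^12; 10 crossings at w = +4): V = 1 + x + x^2 + x^3
D2 (bracket 1 + A^4 + A^8 + A^12; 12 crossings at w = +4): V = 1 + x + x^2 + x^3
D3 (bracket A^-12 + 2A^-8 + 2A^-4 + 1 - A^4 - A^8; 12 crossings at w = -4): V = -x^-5 - x^-4 + x^-3 + 2x^-2 + 2x^-1 + 1
V(D4) = x^-3 + x^-2 + x^-1 + 1  [12 crossings, <D> = 1 + A^4 + A^8 + A^12, w = 0]
key observation: V(x) takes 3 values over 4 diagrams, fixing the grouping


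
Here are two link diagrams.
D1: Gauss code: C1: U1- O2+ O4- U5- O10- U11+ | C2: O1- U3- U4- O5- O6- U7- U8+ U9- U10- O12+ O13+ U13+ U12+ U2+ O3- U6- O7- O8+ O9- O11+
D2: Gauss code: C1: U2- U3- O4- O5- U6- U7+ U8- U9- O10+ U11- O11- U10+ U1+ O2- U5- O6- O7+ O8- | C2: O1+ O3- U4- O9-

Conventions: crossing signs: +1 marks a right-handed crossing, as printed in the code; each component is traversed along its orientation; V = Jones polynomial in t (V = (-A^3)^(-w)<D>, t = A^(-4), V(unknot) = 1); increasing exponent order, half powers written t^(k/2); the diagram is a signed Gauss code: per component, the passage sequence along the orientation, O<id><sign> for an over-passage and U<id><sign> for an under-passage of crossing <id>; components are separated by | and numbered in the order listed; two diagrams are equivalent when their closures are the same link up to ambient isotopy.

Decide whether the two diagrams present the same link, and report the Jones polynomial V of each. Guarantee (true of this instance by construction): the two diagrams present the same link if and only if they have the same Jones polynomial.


same link: yes
V(D1) = t^(-13/2) - t^(-11/2) + t^(-9/2) - 2t^(-7/2) - t^(-3/2)  [13 crossings, <D> = A^-3 + 2A^5 - A^9 + A^13 - A^17, w = -3]
V(D2) = t^(-13/2) - t^(-11/2) + t^(-9/2) - 2t^(-7/2) - t^(-3/2)  [11 crossings, <D> = A^-9 + 2A^-1 - A^3 + A^7 - A^11, w = -5]
insight: from 13 to 11 crossings by R-moves: one link, two diagrams


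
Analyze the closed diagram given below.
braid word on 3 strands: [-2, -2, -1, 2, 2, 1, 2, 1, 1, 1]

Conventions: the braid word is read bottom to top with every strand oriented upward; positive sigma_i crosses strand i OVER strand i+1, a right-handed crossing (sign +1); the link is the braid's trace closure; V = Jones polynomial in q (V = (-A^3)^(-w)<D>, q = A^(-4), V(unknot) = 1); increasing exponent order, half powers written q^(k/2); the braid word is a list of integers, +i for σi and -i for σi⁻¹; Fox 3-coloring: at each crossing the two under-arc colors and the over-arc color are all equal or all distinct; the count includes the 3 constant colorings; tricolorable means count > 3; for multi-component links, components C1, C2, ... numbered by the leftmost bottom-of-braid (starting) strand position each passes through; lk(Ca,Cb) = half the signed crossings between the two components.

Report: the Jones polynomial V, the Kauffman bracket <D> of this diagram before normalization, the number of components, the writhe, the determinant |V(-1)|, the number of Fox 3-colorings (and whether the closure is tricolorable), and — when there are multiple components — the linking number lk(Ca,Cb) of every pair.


V(q) = q^2 + q^4 - q^5 + q^6 - q^7
bracket: -A^-16 + A^-12 - A^-8 + A^-4 + A^4, w = +4
1 component, writhe +4, over 10 crossings
det 5, colorings 3 of 3^10 — not tricolorable
observation: w = +4 (over 10 crossings) is diagram-only; (-A^3)^(-4) removes it from V


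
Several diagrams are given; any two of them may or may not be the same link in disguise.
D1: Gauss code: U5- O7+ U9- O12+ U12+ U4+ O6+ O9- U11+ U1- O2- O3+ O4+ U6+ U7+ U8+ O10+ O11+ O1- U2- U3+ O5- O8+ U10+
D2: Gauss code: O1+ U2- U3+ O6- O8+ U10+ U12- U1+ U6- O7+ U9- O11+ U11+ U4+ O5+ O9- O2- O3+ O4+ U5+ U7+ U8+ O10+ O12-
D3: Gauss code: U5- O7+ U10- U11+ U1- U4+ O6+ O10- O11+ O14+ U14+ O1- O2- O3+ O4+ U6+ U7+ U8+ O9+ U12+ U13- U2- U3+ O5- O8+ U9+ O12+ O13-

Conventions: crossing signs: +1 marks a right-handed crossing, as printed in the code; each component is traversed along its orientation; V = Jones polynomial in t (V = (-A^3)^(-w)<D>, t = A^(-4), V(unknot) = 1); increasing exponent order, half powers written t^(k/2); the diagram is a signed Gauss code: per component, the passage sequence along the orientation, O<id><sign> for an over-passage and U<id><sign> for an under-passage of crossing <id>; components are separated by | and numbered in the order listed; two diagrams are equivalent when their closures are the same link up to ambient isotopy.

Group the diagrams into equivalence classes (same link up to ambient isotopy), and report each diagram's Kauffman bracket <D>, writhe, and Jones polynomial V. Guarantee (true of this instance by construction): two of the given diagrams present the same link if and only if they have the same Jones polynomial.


equivalence classes: {D1, D2, D3}
D1 (bracket A^12; 12 crossings at w = +4): V = 1
V(D2) = 1  [12 crossings, <D> = A^12, w = +4]
D3 (bracket A^12; 14 crossings at w = +4): V = 1
key observation: one V(t) for all 3 diagrams — one class (guaranteed)


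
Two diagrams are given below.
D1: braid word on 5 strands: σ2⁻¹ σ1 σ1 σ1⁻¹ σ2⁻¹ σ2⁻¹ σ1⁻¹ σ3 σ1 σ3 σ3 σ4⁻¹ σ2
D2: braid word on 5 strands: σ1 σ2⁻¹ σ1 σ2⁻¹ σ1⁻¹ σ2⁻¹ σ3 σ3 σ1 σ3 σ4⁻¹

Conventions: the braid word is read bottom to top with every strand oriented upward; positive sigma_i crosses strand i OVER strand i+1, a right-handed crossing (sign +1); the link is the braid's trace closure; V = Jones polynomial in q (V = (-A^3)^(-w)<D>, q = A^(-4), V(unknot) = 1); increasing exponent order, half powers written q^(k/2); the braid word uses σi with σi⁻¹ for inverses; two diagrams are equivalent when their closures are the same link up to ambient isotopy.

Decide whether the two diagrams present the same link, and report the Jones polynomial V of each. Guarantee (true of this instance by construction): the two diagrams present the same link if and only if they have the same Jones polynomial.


equivalent: yes
V(D1) = -q^(-3/2) - 2q^(1/2) + q^(3/2) - q^(5/2) + q^(7/2)  (w +1, c 13, <D> = -A^-11 + A^-7 - A^-3 + 2A + A^9)
V(D2) = -q^(-3/2) - 2q^(1/2) + q^(3/2) - q^(5/2) + q^(7/2)  [11 crossings, <D> = -A^-11 + A^-7 - A^-3 + 2A + A^9, w = +1]
key observation: one V(q) for all 2 diagrams — one class (guaranteed)


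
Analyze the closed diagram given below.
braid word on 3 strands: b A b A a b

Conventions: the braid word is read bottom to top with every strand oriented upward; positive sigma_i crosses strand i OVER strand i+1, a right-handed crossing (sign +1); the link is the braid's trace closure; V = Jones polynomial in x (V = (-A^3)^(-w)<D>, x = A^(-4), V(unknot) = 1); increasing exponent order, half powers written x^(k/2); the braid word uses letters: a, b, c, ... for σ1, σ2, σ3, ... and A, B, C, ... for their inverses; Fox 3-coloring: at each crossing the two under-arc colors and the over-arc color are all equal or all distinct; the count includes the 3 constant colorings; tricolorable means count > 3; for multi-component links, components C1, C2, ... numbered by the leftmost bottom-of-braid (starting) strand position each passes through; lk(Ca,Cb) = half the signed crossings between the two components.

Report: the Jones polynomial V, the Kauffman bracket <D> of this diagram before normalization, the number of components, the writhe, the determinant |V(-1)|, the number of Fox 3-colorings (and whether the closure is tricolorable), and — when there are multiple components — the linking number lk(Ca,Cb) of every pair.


V(x) = x + x^3 - x^4
bracket: -A^-10 + A^-6 + A^2, w = +2
1 component, writhe +2, over 6 crossings
det 3, colorings 9 of 3^6 — tricolorable
observation: the word shrinks to σ2 σ1⁻¹ σ2 σ2 after cancelling


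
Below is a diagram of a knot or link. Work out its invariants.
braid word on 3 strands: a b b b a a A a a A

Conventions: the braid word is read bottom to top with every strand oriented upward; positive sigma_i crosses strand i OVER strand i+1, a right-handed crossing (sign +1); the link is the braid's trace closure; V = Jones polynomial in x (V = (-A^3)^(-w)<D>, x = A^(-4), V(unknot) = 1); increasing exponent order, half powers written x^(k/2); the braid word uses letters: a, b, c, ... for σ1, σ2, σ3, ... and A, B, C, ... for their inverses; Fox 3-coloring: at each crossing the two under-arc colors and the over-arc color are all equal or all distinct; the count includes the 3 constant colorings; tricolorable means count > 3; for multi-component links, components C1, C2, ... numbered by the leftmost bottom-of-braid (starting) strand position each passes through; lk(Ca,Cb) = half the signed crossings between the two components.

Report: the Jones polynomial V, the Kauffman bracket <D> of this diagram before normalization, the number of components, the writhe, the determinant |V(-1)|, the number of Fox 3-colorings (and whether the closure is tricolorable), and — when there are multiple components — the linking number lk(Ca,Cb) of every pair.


V(x) = x^2 + 2x^4 - 2x^5 + x^6 - 2x^7 + x^8
bracket: A^-14 - 2A^-10 + A^-6 - 2A^-2 + 2A^2 + A^10, w = +6
1 component, writhe +6, over 10 crossings
det 9, colorings 27 of 3^10 — tricolorable
observation: w = +6 shifts under R1 moves; the (-A^3)^(-6) factor cancels that in V
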